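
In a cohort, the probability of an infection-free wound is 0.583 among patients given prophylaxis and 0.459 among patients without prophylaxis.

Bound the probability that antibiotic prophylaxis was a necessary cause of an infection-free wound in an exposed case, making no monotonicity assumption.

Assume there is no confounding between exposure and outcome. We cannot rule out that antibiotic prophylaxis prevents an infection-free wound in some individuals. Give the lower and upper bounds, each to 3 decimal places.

Let p₁ = 0.583, p₀ = 0.459.
Under exogeneity alone the bounds on PN are max{0,(p₁−p₀)/p₁} ≤ PN ≤ min{1,(1−p₀)/p₁}.
  lower = (p₁ − p₀)/p₁ = 0.124 / 0.583 ≈ 0.2127
  upper = min{1, (1 − p₀)/p₁} = 0.541 / 0.583 ≈ 0.9280

0.213 ≤ PN ≤ 0.928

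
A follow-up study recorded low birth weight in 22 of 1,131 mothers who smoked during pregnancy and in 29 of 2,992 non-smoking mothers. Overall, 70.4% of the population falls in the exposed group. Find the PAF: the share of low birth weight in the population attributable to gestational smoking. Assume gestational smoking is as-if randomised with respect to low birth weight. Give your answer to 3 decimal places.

PAF ≈ 0.415

p₁ = P(outcome | exposed) = 22/1131 = 0.019452
p₀ = P(outcome | unexposed) = 29/2992 = 0.0096925
Overall risk P(Y=1) = π·p₁ + (1−π)·p₀ = 0.704×0.019452 + 0.296×0.0096925 = 0.016563.
Under exogeneity, PAF = [P(Y=1) − p₀] / P(Y=1).
PAF = (0.016563 − 0.0096925) / 0.016563 ≈ 0.4148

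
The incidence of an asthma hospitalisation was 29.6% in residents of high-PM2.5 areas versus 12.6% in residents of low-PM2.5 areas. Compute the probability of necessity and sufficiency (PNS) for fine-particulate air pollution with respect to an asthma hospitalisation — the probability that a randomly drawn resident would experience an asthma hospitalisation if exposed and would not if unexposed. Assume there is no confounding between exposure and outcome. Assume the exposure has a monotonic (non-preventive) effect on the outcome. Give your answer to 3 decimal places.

p₁ = 0.296, p₀ = 0.126.
Under exogeneity and monotonicity, PNS = p₁ − p₀.
PNS = 0.296 − 0.126 = 0.17

PNS ≈ 0.170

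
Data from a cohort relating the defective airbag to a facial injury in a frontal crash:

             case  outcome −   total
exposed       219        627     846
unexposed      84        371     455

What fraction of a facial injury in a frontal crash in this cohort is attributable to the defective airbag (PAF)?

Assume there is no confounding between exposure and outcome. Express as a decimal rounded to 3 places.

p₁ = P(outcome | exposed) = 219/846 = 0.25887
p₀ = P(outcome | unexposed) = 84/455 = 0.18462
Exposure prevalence π = 846/1301 = 0.65027; overall risk P(Y=1) = 0.2329.
Under exogeneity, PAF = [P(Y=1) − p₀]/P(Y=1).
PAF = (0.2329 − 0.18462) / 0.2329 ≈ 0.2073

PAF ≈ 0.207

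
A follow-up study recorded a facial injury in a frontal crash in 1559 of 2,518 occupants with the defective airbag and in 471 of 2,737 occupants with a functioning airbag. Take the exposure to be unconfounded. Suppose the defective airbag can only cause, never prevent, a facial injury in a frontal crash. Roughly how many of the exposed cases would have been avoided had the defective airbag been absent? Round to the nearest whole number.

about 1126 cases

p₁ = P(outcome | exposed) = 1559/2518 = 0.61914
p₀ = P(outcome | unexposed) = 471/2737 = 0.17209
PN = (p₁ − p₀)/p₁ = (0.61914 − 0.17209) / 0.61914 ≈ 0.72206.
Attributable cases ≈ PN × (exposed cases) = 0.72206 × 1559 ≈ 1125.69.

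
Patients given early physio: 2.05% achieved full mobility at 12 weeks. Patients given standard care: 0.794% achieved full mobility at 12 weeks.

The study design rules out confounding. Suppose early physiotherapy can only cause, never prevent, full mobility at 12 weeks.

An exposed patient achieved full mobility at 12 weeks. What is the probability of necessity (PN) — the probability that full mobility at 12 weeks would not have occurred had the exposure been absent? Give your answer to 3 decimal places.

p₁ = 0.0205, p₀ = 0.00794.
Under exogeneity and monotonicity, PN = (p₁ − p₀) / p₁.
PN = (0.0205 − 0.00794) / 0.0205 = 0.01256 / 0.0205 ≈ 0.6127

PN ≈ 0.613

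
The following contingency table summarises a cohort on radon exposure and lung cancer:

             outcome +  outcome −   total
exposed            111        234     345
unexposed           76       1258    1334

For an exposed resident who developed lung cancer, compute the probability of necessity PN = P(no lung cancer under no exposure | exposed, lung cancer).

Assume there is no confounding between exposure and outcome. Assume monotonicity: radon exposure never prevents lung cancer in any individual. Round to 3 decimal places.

p₁ = P(outcome | exposed) = 111/345 = 0.32174
p₀ = P(outcome | unexposed) = 76/1334 = 0.056972
Under exogeneity and monotonicity, PN = (p₁ − p₀)/p₁.
PN = (0.32174 − 0.056972) / 0.32174 ≈ 0.8229

PN ≈ 0.823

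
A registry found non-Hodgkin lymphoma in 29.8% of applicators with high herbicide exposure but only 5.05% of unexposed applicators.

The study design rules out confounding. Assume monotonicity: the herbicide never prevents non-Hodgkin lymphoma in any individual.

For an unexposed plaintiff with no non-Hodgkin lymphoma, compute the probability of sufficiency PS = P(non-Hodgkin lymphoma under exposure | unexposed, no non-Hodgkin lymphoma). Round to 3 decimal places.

p₁ = 0.298, p₀ = 0.0505.
Under exogeneity and monotonicity, PS = (p₁ − p₀) / (1 − p₀).
PS = (0.298 − 0.0505) / (1 − 0.0505) = 0.2475 / 0.9495 ≈ 0.2607

PS ≈ 0.261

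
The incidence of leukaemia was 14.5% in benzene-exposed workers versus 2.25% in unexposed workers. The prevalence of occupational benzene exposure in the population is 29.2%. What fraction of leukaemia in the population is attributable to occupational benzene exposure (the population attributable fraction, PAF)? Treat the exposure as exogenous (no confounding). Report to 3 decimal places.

p₁ = 0.145, p₀ = 0.0225.
Overall risk P(Y=1) = π·p₁ + (1−π)·p₀ = 0.292×0.145 + 0.708×0.0225 = 0.05827.
Under exogeneity, PAF = [P(Y=1) − p₀] / P(Y=1).
PAF = (0.05827 − 0.0225) / 0.05827 ≈ 0.6139

PAF ≈ 0.614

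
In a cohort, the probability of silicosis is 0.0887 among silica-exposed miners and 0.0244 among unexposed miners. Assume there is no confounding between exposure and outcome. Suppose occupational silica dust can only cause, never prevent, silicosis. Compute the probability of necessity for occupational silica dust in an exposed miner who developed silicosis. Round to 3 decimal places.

PN ≈ 0.725

Let p₁ = 0.0887, p₀ = 0.0244.
Under exogeneity and monotonicity, PN = (p₁ − p₀) / p₁.
PN = (0.0887 − 0.0244) / 0.0887 = 0.0643 / 0.0887 ≈ 0.7249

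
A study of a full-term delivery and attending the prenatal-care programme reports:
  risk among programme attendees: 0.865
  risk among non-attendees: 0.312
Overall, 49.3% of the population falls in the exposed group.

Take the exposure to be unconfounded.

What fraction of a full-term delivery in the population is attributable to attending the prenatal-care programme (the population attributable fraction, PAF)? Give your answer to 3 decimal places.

PAF ≈ 0.466

Let p₁ = 0.865, p₀ = 0.312.
Overall risk P(Y=1) = π·p₁ + (1−π)·p₀ = 0.493×0.865 + 0.507×0.312 = 0.58463.
Under exogeneity, PAF = [P(Y=1) − p₀] / P(Y=1).
PAF = (0.58463 − 0.312) / 0.58463 ≈ 0.4663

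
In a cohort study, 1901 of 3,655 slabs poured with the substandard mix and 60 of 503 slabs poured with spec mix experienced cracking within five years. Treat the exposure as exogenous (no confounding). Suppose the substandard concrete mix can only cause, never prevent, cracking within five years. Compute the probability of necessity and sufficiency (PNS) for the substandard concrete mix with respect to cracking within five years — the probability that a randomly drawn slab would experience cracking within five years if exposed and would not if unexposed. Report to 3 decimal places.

p₁ = P(outcome | exposed) = 1901/3655 = 0.52011
p₀ = P(outcome | unexposed) = 60/503 = 0.11928
Under exogeneity and monotonicity, PNS = p₁ − p₀.
PNS = 0.52011 − 0.11928 = 0.40083

PNS ≈ 0.401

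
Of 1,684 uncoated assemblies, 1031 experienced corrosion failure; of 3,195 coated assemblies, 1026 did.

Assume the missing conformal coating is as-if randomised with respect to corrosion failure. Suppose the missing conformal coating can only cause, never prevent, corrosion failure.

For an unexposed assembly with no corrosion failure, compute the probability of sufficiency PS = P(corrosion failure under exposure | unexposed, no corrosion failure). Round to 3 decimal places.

p₁ = P(outcome | exposed) = 1031/1684 = 0.61223
p₀ = P(outcome | unexposed) = 1026/3195 = 0.32113
Under exogeneity and monotonicity, PS = (p₁ − p₀) / (1 − p₀).
PS = (0.61223 − 0.32113) / (1 − 0.32113) = 0.29111 / 0.67887 ≈ 0.4288

PS ≈ 0.429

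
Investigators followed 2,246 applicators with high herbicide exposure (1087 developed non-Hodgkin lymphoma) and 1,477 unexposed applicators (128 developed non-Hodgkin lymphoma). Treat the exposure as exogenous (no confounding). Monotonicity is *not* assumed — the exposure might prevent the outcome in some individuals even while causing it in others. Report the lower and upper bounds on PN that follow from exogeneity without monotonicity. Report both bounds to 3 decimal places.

0.821 ≤ PN ≤ 1.000

p₁ = P(outcome | exposed) = 1087/2246 = 0.48397
p₀ = P(outcome | unexposed) = 128/1477 = 0.086662
Under exogeneity alone the bounds on PN are max{0,(p₁−p₀)/p₁} ≤ PN ≤ min{1,(1−p₀)/p₁}.
  lower = (p₁ − p₀)/p₁ = 0.39731 / 0.48397 ≈ 0.8209
  upper = min{1, (1 − p₀)/p₁} = 0.91334 / 0.48397 ≈ 1.8872 → capped at 1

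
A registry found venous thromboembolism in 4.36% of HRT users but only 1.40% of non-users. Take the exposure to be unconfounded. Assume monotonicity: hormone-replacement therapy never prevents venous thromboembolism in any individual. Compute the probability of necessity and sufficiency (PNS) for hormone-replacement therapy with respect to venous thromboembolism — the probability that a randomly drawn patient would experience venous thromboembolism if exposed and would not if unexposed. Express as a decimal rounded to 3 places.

p₁ = 0.0436, p₀ = 0.014.
Under exogeneity and monotonicity, PNS = p₁ − p₀.
PNS = 0.0436 − 0.014 = 0.0296

PNS ≈ 0.030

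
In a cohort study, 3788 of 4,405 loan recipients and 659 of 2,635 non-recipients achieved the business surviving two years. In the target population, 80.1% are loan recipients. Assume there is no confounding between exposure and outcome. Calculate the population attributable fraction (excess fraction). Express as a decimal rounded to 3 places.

p₁ = P(outcome | exposed) = 3788/4405 = 0.85993
p₀ = P(outcome | unexposed) = 659/2635 = 0.25009
Overall risk P(Y=1) = π·p₁ + (1−π)·p₀ = 0.801×0.85993 + 0.199×0.25009 = 0.73857.
Under exogeneity, PAF = [P(Y=1) − p₀] / P(Y=1).
PAF = (0.73857 − 0.25009) / 0.73857 ≈ 0.6614

PAF ≈ 0.661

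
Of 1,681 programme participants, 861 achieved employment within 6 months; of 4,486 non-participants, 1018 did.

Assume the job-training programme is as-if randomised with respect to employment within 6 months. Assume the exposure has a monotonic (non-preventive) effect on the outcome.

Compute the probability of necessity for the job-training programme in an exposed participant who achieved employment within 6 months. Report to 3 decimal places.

PN ≈ 0.557

p₁ = P(outcome | exposed) = 861/1681 = 0.5122
p₀ = P(outcome | unexposed) = 1018/4486 = 0.22693
Under exogeneity and monotonicity, PN = (p₁ − p₀) / p₁.
PN = (0.5122 − 0.22693) / 0.5122 = 0.28527 / 0.5122 ≈ 0.5569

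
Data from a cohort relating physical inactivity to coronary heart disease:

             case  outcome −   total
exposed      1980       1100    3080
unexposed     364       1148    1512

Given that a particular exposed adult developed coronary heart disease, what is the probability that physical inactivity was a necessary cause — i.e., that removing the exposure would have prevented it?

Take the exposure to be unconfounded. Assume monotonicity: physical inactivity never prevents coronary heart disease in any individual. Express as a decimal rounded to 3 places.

p₁ = P(outcome | exposed) = 1980/3080 = 0.64286
p₀ = P(outcome | unexposed) = 364/1512 = 0.24074
Under exogeneity and monotonicity, PN = (p₁ − p₀)/p₁.
PN = (0.64286 − 0.24074) / 0.64286 ≈ 0.6255

PN ≈ 0.626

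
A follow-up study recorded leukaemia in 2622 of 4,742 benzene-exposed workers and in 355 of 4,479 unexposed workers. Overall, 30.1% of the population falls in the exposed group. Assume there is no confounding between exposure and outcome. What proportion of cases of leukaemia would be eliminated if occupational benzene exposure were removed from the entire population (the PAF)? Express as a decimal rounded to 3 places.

p₁ = P(outcome | exposed) = 2622/4742 = 0.55293
p₀ = P(outcome | unexposed) = 355/4479 = 0.079259
Overall risk P(Y=1) = π·p₁ + (1−π)·p₀ = 0.301×0.55293 + 0.699×0.079259 = 0.22183.
Under exogeneity, PAF = [P(Y=1) − p₀] / P(Y=1).
PAF = (0.22183 − 0.079259) / 0.22183 ≈ 0.6427

PAF ≈ 0.643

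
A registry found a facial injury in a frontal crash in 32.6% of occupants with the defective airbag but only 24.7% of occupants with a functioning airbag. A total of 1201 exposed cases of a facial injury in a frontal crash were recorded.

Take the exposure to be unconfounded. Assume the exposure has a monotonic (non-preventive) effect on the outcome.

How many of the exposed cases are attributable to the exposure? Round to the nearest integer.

about 291 cases

p₁ = 0.326, p₀ = 0.247.
PN = (p₁ − p₀)/p₁ = (0.326 − 0.247) / 0.326 ≈ 0.24233.
Attributable cases ≈ PN × (exposed cases) = 0.24233 × 1201 ≈ 291.04.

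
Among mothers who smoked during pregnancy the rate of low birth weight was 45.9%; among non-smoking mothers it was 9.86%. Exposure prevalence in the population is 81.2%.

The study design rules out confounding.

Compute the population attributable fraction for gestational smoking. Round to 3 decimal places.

PAF ≈ 0.748

p₁ = 0.459, p₀ = 0.0986.
Overall risk P(Y=1) = π·p₁ + (1−π)·p₀ = 0.812×0.459 + 0.188×0.0986 = 0.39124.
Under exogeneity, PAF = [P(Y=1) − p₀] / P(Y=1).
PAF = (0.39124 − 0.0986) / 0.39124 ≈ 0.7480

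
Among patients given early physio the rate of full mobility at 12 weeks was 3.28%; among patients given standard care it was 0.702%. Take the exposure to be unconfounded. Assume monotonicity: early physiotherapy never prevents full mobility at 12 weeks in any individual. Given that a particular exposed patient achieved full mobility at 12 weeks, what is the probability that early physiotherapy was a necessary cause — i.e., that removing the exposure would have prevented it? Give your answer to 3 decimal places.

PN ≈ 0.786

p₁ = 0.0328, p₀ = 0.00702.
Under exogeneity and monotonicity, PN = (p₁ − p₀) / p₁.
PN = (0.0328 − 0.00702) / 0.0328 = 0.02578 / 0.0328 ≈ 0.7860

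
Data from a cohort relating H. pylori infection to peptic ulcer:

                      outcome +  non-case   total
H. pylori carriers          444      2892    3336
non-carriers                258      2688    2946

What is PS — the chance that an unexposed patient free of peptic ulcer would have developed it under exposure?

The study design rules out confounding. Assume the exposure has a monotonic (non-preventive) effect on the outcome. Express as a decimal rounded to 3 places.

p₁ = P(outcome | exposed) = 444/3336 = 0.13309
p₀ = P(outcome | unexposed) = 258/2946 = 0.087576
Under exogeneity and monotonicity, PS = (p₁ − p₀)/(1 − p₀).
PS = (0.13309 − 0.087576) / 0.91242 ≈ 0.0499

PS ≈ 0.050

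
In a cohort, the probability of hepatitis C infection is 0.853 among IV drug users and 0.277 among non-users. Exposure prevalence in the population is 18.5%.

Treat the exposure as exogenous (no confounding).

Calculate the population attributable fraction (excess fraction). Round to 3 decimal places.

PAF ≈ 0.278

Let p₁ = 0.853, p₀ = 0.277.
Overall risk P(Y=1) = π·p₁ + (1−π)·p₀ = 0.185×0.853 + 0.815×0.277 = 0.38356.
Under exogeneity, PAF = [P(Y=1) − p₀] / P(Y=1).
PAF = (0.38356 − 0.277) / 0.38356 ≈ 0.2778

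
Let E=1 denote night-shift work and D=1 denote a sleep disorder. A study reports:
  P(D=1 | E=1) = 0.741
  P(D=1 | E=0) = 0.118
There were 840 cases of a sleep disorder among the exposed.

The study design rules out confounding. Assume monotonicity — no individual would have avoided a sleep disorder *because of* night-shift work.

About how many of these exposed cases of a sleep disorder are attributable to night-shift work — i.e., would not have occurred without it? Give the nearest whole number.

about 706 cases

Let p₁ = 0.741, p₀ = 0.118.
PN = (p₁ − p₀)/p₁ = (0.741 − 0.118) / 0.741 ≈ 0.84076.
Attributable cases ≈ PN × (exposed cases) = 0.84076 × 840 ≈ 706.23.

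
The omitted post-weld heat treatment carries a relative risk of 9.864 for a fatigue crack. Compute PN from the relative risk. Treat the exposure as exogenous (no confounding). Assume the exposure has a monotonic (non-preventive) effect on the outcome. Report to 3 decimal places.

PN ≈ 0.899

Under exogeneity and monotonicity, PN = (RR − 1) / RR = 1 − 1/RR.
PN = (9.864 − 1) / 9.864 = 8.864 / 9.864 ≈ 0.8986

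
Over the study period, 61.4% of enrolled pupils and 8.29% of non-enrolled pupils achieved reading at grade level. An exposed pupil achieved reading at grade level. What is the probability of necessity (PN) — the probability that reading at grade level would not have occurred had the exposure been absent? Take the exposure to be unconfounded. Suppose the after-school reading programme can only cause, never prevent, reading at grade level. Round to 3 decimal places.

PN ≈ 0.865

p₁ = 0.614, p₀ = 0.0829.
Under exogeneity and monotonicity, PN = (p₁ − p₀) / p₁.
PN = (0.614 − 0.0829) / 0.614 = 0.5311 / 0.614 ≈ 0.8650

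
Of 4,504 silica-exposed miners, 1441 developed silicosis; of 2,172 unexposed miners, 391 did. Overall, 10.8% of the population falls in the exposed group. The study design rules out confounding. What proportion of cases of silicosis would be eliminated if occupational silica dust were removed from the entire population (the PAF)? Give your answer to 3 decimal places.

p₁ = P(outcome | exposed) = 1441/4504 = 0.31994
p₀ = P(outcome | unexposed) = 391/2172 = 0.18002
Overall risk P(Y=1) = π·p₁ + (1−π)·p₀ = 0.108×0.31994 + 0.892×0.18002 = 0.19513.
Under exogeneity, PAF = [P(Y=1) − p₀] / P(Y=1).
PAF = (0.19513 − 0.18002) / 0.19513 ≈ 0.0774

PAF ≈ 0.077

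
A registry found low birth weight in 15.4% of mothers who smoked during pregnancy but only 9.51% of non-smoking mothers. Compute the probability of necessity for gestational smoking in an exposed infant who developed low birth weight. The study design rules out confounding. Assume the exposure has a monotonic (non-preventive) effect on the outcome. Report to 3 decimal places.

p₁ = 0.154, p₀ = 0.0951.
Under exogeneity and monotonicity, PN = (p₁ − p₀) / p₁.
PN = (0.154 − 0.0951) / 0.154 = 0.0589 / 0.154 ≈ 0.3825

PN ≈ 0.382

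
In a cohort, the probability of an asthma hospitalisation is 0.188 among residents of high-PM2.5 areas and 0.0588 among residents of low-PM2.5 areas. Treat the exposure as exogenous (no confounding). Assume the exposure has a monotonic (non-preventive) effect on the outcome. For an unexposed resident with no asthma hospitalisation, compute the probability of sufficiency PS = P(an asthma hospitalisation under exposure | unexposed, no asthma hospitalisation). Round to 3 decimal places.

PS ≈ 0.137

Let p₁ = 0.188, p₀ = 0.0588.
Under exogeneity and monotonicity, PS = (p₁ − p₀) / (1 − p₀).
PS = (0.188 − 0.0588) / (1 − 0.0588) = 0.1292 / 0.9412 ≈ 0.1373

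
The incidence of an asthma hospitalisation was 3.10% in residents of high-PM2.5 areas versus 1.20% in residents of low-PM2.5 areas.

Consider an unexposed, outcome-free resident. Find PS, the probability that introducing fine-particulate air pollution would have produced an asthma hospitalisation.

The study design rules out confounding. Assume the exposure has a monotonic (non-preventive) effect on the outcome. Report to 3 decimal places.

PS ≈ 0.019

p₁ = 0.031, p₀ = 0.012.
Under exogeneity and monotonicity, PS = (p₁ − p₀) / (1 − p₀).
PS = (0.031 − 0.012) / (1 − 0.012) = 0.019 / 0.988 ≈ 0.0192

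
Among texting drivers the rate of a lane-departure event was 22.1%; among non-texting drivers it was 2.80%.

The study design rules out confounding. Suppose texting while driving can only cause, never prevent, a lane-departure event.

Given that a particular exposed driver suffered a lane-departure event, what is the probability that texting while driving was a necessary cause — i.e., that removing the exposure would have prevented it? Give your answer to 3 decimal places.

p₁ = 0.221, p₀ = 0.028.
Under exogeneity and monotonicity, PN = (p₁ − p₀) / p₁.
PN = (0.221 − 0.028) / 0.221 = 0.193 / 0.221 ≈ 0.8733

PN ≈ 0.873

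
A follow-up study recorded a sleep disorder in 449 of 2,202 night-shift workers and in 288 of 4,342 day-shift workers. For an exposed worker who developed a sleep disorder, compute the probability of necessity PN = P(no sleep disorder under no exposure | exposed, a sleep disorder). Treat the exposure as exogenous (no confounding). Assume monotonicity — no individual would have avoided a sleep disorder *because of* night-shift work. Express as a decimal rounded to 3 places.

PN ≈ 0.675

p₁ = P(outcome | exposed) = 449/2202 = 0.20391
p₀ = P(outcome | unexposed) = 288/4342 = 0.066329
Under exogeneity and monotonicity, PN = (p₁ − p₀) / p₁.
PN = (0.20391 − 0.066329) / 0.20391 = 0.13758 / 0.20391 ≈ 0.6747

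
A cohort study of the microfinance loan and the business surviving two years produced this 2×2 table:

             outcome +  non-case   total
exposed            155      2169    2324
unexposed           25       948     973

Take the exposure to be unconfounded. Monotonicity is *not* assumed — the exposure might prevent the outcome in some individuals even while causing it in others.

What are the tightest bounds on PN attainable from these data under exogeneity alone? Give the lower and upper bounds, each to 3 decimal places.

0.615 ≤ PN ≤ 1.000

p₁ = P(outcome | exposed) = 155/2324 = 0.066695
p₀ = P(outcome | unexposed) = 25/973 = 0.025694
Under exogeneity alone the bounds on PN are max{0,(p₁−p₀)/p₁} ≤ PN ≤ min{1,(1−p₀)/p₁}.
  lower = (p₁ − p₀)/p₁ = 0.041002 / 0.066695 ≈ 0.6148
  upper = min{1, (1 − p₀)/p₁} = 0.97431 / 0.066695 ≈ 14.6083 → capped at 1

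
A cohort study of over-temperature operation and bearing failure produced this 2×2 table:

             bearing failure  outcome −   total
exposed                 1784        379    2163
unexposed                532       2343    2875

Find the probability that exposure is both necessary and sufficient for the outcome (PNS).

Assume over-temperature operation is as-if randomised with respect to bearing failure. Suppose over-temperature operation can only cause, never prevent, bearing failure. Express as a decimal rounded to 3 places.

p₁ = P(outcome | exposed) = 1784/2163 = 0.82478
p₀ = P(outcome | unexposed) = 532/2875 = 0.18504
Under exogeneity and monotonicity, PNS = p₁ − p₀.
PNS = 0.82478 − 0.18504 = 0.63974

PNS ≈ 0.640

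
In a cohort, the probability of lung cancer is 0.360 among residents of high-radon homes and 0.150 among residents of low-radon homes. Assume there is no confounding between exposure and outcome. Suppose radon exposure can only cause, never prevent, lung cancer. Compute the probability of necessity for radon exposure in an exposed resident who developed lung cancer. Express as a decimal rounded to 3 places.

Let p₁ = 0.36, p₀ = 0.15.
Under exogeneity and monotonicity, PN = (p₁ − p₀) / p₁.
PN = (0.36 − 0.15) / 0.36 = 0.21 / 0.36 ≈ 0.5833

PN ≈ 0.583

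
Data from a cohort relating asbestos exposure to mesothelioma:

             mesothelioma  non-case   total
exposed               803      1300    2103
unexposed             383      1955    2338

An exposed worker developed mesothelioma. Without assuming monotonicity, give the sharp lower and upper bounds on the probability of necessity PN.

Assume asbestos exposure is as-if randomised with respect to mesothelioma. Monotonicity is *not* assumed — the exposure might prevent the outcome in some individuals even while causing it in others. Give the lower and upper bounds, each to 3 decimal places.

p₁ = P(outcome | exposed) = 803/2103 = 0.38184
p₀ = P(outcome | unexposed) = 383/2338 = 0.16382
Under exogeneity alone the bounds on PN are max{0,(p₁−p₀)/p₁} ≤ PN ≤ min{1,(1−p₀)/p₁}.
  lower = (p₁ − p₀)/p₁ = 0.21802 / 0.38184 ≈ 0.5710
  upper = min{1, (1 − p₀)/p₁} = 0.83618 / 0.38184 ≈ 2.1899 → capped at 1

0.571 ≤ PN ≤ 1.000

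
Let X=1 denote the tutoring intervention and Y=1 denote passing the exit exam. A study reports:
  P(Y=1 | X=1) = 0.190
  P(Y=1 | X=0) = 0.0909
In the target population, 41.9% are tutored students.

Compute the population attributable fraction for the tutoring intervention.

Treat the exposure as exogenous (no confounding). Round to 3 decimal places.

Let p₁ = 0.19, p₀ = 0.0909.
Overall risk P(Y=1) = π·p₁ + (1−π)·p₀ = 0.419×0.19 + 0.581×0.0909 = 0.13242.
Under exogeneity, PAF = [P(Y=1) − p₀] / P(Y=1).
PAF = (0.13242 − 0.0909) / 0.13242 ≈ 0.3136

PAF ≈ 0.314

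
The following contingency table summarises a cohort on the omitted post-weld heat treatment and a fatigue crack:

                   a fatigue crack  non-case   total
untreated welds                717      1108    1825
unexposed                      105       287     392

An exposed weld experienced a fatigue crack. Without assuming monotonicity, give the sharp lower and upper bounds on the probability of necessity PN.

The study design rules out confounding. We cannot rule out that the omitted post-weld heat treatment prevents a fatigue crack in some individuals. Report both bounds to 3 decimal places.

0.318 ≤ PN ≤ 1.000

p₁ = P(outcome | exposed) = 717/1825 = 0.39288
p₀ = P(outcome | unexposed) = 105/392 = 0.26786
Under exogeneity alone the bounds on PN are max{0,(p₁−p₀)/p₁} ≤ PN ≤ min{1,(1−p₀)/p₁}.
  lower = (p₁ − p₀)/p₁ = 0.12502 / 0.39288 ≈ 0.3182
  upper = min{1, (1 − p₀)/p₁} = 0.73214 / 0.39288 ≈ 1.8635 → capped at 1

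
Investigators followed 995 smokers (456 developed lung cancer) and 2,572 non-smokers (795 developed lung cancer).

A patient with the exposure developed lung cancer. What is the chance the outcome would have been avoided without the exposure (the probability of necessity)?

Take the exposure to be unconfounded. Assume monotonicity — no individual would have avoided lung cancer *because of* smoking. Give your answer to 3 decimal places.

p₁ = P(outcome | exposed) = 456/995 = 0.45829
p₀ = P(outcome | unexposed) = 795/2572 = 0.3091
Under exogeneity and monotonicity, PN = (p₁ − p₀) / p₁.
PN = (0.45829 − 0.3091) / 0.45829 = 0.14919 / 0.45829 ≈ 0.3255

PN ≈ 0.326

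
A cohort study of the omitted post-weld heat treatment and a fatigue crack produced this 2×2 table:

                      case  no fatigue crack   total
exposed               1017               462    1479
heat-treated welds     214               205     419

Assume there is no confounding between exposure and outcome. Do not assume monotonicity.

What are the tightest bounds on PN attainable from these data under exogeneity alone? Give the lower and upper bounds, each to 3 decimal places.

0.257 ≤ PN ≤ 0.712

p₁ = P(outcome | exposed) = 1017/1479 = 0.68763
p₀ = P(outcome | unexposed) = 214/419 = 0.51074
Under exogeneity alone the bounds on PN are max{0,(p₁−p₀)/p₁} ≤ PN ≤ min{1,(1−p₀)/p₁}.
  lower = (p₁ − p₀)/p₁ = 0.17689 / 0.68763 ≈ 0.2572
  upper = min{1, (1 − p₀)/p₁} = 0.48926 / 0.68763 ≈ 0.7115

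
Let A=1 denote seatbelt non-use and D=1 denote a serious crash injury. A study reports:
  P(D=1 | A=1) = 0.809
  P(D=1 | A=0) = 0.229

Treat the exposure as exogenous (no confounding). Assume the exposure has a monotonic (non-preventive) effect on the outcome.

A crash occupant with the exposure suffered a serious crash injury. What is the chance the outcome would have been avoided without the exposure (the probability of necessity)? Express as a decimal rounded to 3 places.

Let p₁ = 0.809, p₀ = 0.229.
Under exogeneity and monotonicity, PN = (p₁ − p₀) / p₁.
PN = (0.809 − 0.229) / 0.809 = 0.58 / 0.809 ≈ 0.7169

PN ≈ 0.717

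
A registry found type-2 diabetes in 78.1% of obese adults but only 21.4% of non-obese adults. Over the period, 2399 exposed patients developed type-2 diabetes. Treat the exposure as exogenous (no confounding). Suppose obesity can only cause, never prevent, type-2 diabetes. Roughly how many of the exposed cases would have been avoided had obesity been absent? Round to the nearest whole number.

p₁ = 0.781, p₀ = 0.214.
PN = (p₁ − p₀)/p₁ = (0.781 − 0.214) / 0.781 ≈ 0.72599.
Attributable cases ≈ PN × (exposed cases) = 0.72599 × 2399 ≈ 1741.66.

about 1742 cases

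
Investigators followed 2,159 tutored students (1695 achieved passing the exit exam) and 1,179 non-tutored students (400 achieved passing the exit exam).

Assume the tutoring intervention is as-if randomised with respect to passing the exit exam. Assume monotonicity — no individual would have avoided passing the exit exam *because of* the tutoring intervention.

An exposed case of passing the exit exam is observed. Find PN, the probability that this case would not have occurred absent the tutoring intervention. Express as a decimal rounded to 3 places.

p₁ = P(outcome | exposed) = 1695/2159 = 0.78509
p₀ = P(outcome | unexposed) = 400/1179 = 0.33927
Under exogeneity and monotonicity, PN = (p₁ − p₀) / p₁.
PN = (0.78509 − 0.33927) / 0.78509 = 0.44582 / 0.78509 ≈ 0.5679

PN ≈ 0.568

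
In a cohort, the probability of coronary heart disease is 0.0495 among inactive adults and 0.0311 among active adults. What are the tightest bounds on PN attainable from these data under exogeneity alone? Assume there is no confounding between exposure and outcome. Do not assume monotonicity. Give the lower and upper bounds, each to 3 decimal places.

0.372 ≤ PN ≤ 1.000

Let p₁ = 0.0495, p₀ = 0.0311.
Under exogeneity alone the bounds on PN are max{0,(p₁−p₀)/p₁} ≤ PN ≤ min{1,(1−p₀)/p₁}.
  lower = (p₁ − p₀)/p₁ = 0.0184 / 0.0495 ≈ 0.3717
  upper = min{1, (1 − p₀)/p₁} = 0.9689 / 0.0495 ≈ 19.5737 → capped at 1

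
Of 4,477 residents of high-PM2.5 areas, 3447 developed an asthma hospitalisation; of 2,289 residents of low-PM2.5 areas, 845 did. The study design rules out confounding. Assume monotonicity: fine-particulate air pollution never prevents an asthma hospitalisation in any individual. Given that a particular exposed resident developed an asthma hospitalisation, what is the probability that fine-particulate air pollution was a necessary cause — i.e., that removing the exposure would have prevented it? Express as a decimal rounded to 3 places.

PN ≈ 0.521

p₁ = P(outcome | exposed) = 3447/4477 = 0.76994
p₀ = P(outcome | unexposed) = 845/2289 = 0.36916
Under exogeneity and monotonicity, PN = (p₁ − p₀) / p₁.
PN = (0.76994 − 0.36916) / 0.76994 = 0.40078 / 0.76994 ≈ 0.5205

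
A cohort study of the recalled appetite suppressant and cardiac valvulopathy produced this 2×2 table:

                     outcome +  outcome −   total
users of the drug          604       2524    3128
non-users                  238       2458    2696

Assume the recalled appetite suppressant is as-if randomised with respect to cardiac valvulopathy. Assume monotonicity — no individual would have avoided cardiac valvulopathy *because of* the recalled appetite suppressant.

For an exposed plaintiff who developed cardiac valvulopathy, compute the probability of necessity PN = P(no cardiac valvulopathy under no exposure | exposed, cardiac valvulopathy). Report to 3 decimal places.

p₁ = P(outcome | exposed) = 604/3128 = 0.19309
p₀ = P(outcome | unexposed) = 238/2696 = 0.088279
Under exogeneity and monotonicity, PN = (p₁ − p₀)/p₁.
PN = (0.19309 − 0.088279) / 0.19309 ≈ 0.5428

PN ≈ 0.543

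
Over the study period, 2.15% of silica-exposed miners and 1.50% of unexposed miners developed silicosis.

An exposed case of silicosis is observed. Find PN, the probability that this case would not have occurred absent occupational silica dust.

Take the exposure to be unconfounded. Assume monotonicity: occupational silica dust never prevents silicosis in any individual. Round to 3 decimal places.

p₁ = 0.0215, p₀ = 0.015.
Under exogeneity and monotonicity, PN = (p₁ − p₀) / p₁.
PN = (0.0215 − 0.015) / 0.0215 = 0.0065 / 0.0215 ≈ 0.3023

PN ≈ 0.302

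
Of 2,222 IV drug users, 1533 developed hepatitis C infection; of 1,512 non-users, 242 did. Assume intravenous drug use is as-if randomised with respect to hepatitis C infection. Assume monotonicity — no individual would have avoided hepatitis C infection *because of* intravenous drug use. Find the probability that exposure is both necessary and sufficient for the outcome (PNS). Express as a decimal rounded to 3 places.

p₁ = P(outcome | exposed) = 1533/2222 = 0.68992
p₀ = P(outcome | unexposed) = 242/1512 = 0.16005
Under exogeneity and monotonicity, PNS = p₁ − p₀.
PNS = 0.68992 − 0.16005 = 0.52987

PNS ≈ 0.530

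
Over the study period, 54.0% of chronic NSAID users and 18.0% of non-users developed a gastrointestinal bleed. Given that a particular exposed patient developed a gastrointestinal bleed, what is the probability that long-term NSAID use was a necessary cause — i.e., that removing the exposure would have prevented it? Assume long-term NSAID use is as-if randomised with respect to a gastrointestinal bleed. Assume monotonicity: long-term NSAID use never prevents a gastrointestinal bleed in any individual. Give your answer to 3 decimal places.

PN ≈ 0.667

p₁ = 0.54, p₀ = 0.18.
Under exogeneity and monotonicity, PN = (p₁ − p₀) / p₁.
PN = (0.54 − 0.18) / 0.54 = 0.36 / 0.54 ≈ 0.6667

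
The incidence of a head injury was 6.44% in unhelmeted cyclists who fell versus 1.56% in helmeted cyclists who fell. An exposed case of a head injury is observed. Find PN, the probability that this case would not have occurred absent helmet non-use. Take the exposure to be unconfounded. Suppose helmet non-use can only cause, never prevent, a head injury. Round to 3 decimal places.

p₁ = 0.0644, p₀ = 0.0156.
Under exogeneity and monotonicity, PN = (p₁ − p₀) / p₁.
PN = (0.0644 − 0.0156) / 0.0644 = 0.0488 / 0.0644 ≈ 0.7578

PN ≈ 0.758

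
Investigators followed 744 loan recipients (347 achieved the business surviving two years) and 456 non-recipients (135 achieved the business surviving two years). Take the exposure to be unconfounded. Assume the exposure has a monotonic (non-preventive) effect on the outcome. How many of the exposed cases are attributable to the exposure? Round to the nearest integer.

p₁ = P(outcome | exposed) = 347/744 = 0.4664
p₀ = P(outcome | unexposed) = 135/456 = 0.29605
PN = (p₁ − p₀)/p₁ = (0.4664 − 0.29605) / 0.4664 ≈ 0.36524.
Attributable cases ≈ PN × (exposed cases) = 0.36524 × 347 ≈ 126.74.

about 127 cases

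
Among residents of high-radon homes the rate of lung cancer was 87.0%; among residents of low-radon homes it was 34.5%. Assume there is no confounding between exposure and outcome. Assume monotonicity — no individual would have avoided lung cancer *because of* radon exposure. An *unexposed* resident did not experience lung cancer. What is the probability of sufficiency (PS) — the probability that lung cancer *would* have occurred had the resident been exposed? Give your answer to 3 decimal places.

PS ≈ 0.802

p₁ = 0.87, p₀ = 0.345.
Under exogeneity and monotonicity, PS = (p₁ − p₀) / (1 − p₀).
PS = (0.87 − 0.345) / (1 − 0.345) = 0.525 / 0.655 ≈ 0.8015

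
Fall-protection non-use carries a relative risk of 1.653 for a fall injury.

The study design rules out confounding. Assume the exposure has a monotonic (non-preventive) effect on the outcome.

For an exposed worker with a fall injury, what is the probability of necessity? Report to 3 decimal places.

Under exogeneity and monotonicity, PN = (RR − 1) / RR = 1 − 1/RR.
PN = (1.653 − 1) / 1.653 = 0.653 / 1.653 ≈ 0.3950

PN ≈ 0.395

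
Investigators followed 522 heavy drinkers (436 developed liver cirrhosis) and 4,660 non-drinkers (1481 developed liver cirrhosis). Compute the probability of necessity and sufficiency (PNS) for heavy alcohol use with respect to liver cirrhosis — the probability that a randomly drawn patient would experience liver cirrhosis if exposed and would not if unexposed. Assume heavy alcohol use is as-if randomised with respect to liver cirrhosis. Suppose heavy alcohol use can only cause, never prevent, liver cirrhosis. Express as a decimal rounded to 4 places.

PNS ≈ 0.5174

p₁ = P(outcome | exposed) = 436/522 = 0.83525
p₀ = P(outcome | unexposed) = 1481/4660 = 0.31781
Under exogeneity and monotonicity, PNS = p₁ − p₀.
PNS = 0.83525 − 0.31781 = 0.51744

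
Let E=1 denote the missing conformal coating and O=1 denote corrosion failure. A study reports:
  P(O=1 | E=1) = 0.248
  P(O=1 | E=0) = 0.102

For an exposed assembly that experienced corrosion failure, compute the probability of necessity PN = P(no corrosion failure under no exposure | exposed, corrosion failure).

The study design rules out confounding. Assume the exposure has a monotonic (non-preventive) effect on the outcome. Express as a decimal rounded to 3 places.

Let p₁ = 0.248, p₀ = 0.102.
Under exogeneity and monotonicity, PN = (p₁ − p₀) / p₁.
PN = (0.248 − 0.102) / 0.248 = 0.146 / 0.248 ≈ 0.5887

PN ≈ 0.589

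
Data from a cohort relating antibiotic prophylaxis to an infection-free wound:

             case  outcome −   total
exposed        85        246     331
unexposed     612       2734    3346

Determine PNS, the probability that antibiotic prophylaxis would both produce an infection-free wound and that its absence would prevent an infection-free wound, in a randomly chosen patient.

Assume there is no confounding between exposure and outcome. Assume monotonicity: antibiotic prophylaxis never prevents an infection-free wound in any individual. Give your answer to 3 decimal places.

PNS ≈ 0.074

p₁ = P(outcome | exposed) = 85/331 = 0.2568
p₀ = P(outcome | unexposed) = 612/3346 = 0.1829
Under exogeneity and monotonicity, PNS = p₁ − p₀.
PNS = 0.2568 − 0.1829 = 0.073893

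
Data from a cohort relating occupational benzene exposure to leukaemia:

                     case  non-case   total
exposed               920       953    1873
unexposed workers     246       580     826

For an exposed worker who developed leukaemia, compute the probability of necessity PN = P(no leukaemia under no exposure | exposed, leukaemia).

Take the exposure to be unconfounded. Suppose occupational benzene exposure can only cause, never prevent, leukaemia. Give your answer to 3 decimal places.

p₁ = P(outcome | exposed) = 920/1873 = 0.49119
p₀ = P(outcome | unexposed) = 246/826 = 0.29782
Under exogeneity and monotonicity, PN = (p₁ − p₀) / p₁.
PN = (0.49119 − 0.29782) / 0.49119 = 0.19337 / 0.49119 ≈ 0.3937

PN ≈ 0.394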